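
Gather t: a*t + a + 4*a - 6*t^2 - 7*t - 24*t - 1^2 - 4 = 5*a - 6*t^2 + t*(a - 31) - 5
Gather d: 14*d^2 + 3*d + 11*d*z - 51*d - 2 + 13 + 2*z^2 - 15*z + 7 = 14*d^2 + d*(11*z - 48) + 2*z^2 - 15*z + 18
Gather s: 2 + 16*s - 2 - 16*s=0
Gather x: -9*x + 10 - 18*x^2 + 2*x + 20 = -18*x^2 - 7*x + 30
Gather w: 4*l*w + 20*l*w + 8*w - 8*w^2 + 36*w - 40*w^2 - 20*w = -48*w^2 + w*(24*l + 24)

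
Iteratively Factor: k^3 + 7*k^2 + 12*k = (k + 4)*(k^2 + 3*k) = k*(k + 4)*(k + 3)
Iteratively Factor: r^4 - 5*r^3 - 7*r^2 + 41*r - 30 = (r - 2)*(r^3 - 3*r^2 - 13*r + 15) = (r - 2)*(r - 1)*(r^2 - 2*r - 15) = (r - 2)*(r - 1)*(r + 3)*(r - 5)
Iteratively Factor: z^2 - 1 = (z - 1)*(z + 1)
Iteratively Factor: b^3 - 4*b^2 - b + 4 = (b - 1)*(b^2 - 3*b - 4) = (b - 1)*(b + 1)*(b - 4)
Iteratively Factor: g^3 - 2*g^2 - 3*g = (g - 3)*(g^2 + g) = (g - 3)*(g + 1)*(g)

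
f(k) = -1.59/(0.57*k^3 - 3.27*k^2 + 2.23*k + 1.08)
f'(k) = -1.59*(-1.71*k^2 + 6.54*k - 2.23)/(0.57*k^3 - 3.27*k^2 + 2.23*k + 1.08)^2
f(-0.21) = -3.44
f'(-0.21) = 27.38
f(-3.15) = 0.03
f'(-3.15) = 0.02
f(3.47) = 0.24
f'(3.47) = 0.00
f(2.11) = 0.47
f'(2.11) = -0.54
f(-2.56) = 0.04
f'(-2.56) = 0.04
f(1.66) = 0.98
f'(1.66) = -2.37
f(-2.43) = 0.05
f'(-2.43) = 0.04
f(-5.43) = 0.01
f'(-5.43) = 0.00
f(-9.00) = 0.00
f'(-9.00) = 0.00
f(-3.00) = 0.03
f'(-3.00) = 0.02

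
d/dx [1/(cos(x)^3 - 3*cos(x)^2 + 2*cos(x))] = (3*sin(x) + 2*sin(x)/cos(x)^2 - 6*tan(x))/((cos(x) - 2)^2*(cos(x) - 1)^2)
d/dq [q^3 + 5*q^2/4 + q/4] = 3*q^2 + 5*q/2 + 1/4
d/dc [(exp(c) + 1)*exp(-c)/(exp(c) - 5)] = (-exp(2*c) - 2*exp(c) + 5)*exp(-c)/(exp(2*c) - 10*exp(c) + 25)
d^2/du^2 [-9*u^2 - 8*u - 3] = -18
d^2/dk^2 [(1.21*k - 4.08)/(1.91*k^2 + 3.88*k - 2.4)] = ((6.196 - 13.8666*k)*(1.91*k^2 + 3.88*k - 2.4) + (1.21*k - 4.08)*(3.82*k + 3.88)*(7.64*k + 7.76))/(1.91*k^2 + 3.88*k - 2.4)^3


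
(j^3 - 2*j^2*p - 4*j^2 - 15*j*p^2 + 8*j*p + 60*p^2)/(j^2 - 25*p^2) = (j^2 + 3*j*p - 4*j - 12*p)/(j + 5*p)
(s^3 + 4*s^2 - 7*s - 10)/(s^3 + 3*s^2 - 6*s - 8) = (s + 5)/(s + 4)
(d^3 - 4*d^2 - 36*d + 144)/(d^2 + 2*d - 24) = d - 6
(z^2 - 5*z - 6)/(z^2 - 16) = (z^2 - 5*z - 6)/(z^2 - 16)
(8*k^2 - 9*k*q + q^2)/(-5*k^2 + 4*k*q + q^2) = (-8*k + q)/(5*k + q)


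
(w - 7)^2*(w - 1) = w^3 - 15*w^2 + 63*w - 49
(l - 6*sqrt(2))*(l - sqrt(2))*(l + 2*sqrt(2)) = l^3 - 5*sqrt(2)*l^2 - 16*l + 24*sqrt(2)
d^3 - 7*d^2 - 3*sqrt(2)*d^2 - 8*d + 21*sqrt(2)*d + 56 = (d - 7)*(d - 4*sqrt(2))*(d + sqrt(2))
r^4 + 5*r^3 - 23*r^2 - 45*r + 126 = (r - 3)*(r - 2)*(r + 3)*(r + 7)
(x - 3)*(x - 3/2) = x^2 - 9*x/2 + 9/2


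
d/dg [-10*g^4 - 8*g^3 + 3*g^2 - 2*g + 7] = -40*g^3 - 24*g^2 + 6*g - 2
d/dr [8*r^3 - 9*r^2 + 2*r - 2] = 24*r^2 - 18*r + 2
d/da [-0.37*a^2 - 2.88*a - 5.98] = -0.74*a - 2.88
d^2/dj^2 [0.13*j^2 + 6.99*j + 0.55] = 0.260000000000000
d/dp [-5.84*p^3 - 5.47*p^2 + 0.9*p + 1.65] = -17.52*p^2 - 10.94*p + 0.9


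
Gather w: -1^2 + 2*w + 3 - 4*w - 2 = -2*w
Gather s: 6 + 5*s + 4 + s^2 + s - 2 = s^2 + 6*s + 8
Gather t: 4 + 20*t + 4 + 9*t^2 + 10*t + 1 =9*t^2 + 30*t + 9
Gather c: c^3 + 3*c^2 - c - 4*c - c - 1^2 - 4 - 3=c^3 + 3*c^2 - 6*c - 8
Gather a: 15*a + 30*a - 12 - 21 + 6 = 45*a - 27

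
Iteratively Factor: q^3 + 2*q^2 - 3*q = (q)*(q^2 + 2*q - 3) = q*(q + 3)*(q - 1)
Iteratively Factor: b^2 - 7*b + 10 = (b - 2)*(b - 5)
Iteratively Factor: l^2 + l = (l + 1)*(l)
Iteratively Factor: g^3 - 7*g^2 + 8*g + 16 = (g - 4)*(g^2 - 3*g - 4) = (g - 4)*(g + 1)*(g - 4)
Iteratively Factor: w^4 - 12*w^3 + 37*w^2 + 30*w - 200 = (w - 5)*(w^3 - 7*w^2 + 2*w + 40) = (w - 5)^2*(w^2 - 2*w - 8) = (w - 5)^2*(w + 2)*(w - 4)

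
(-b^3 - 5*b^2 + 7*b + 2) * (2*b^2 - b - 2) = -2*b^5 - 9*b^4 + 21*b^3 + 7*b^2 - 16*b - 4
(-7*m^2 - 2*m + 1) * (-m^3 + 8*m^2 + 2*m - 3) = 7*m^5 - 54*m^4 - 31*m^3 + 25*m^2 + 8*m - 3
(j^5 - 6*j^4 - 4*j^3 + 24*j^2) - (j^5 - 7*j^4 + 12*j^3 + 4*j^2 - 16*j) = j^4 - 16*j^3 + 20*j^2 + 16*j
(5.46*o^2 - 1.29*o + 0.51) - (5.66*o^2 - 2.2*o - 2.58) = -0.2*o^2 + 0.91*o + 3.09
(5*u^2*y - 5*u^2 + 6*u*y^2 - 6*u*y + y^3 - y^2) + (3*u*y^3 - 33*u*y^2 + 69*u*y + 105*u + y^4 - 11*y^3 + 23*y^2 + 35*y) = 5*u^2*y - 5*u^2 + 3*u*y^3 - 27*u*y^2 + 63*u*y + 105*u + y^4 - 10*y^3 + 22*y^2 + 35*y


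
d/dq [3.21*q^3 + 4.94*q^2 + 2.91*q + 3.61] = 9.63*q^2 + 9.88*q + 2.91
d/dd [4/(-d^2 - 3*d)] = 4*(2*d + 3)/(d^2*(d + 3)^2)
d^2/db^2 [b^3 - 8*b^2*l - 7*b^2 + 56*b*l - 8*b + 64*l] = 6*b - 16*l - 14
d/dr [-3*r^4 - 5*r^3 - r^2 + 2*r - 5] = -12*r^3 - 15*r^2 - 2*r + 2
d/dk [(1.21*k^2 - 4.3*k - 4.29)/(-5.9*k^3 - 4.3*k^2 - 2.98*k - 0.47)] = (7.139*k^4 - 50.74*k^3 - 98.0288*k^2 - 38.0314*k - 10.7632)/(34.81*k^6 + 50.74*k^5 + 53.654*k^4 + 31.174*k^3 + 12.9224*k^2 + 2.8012*k + 0.2209)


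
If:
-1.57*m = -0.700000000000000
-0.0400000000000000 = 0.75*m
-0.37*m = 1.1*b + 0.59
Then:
No Solution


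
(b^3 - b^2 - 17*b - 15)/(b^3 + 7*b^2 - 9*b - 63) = (b^2 - 4*b - 5)/(b^2 + 4*b - 21)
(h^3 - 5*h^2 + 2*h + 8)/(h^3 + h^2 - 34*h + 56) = (h + 1)/(h + 7)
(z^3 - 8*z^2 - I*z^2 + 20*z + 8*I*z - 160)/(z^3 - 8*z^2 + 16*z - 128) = (z - 5*I)/(z - 4*I)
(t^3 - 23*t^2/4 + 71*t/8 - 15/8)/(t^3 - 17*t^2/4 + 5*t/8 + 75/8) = (4*t - 1)/(4*t + 5)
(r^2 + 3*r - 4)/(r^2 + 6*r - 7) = (r + 4)/(r + 7)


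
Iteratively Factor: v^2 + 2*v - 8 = (v + 4)*(v - 2)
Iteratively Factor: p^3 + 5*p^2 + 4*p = (p)*(p^2 + 5*p + 4) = p*(p + 4)*(p + 1)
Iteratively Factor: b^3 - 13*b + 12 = (b + 4)*(b^2 - 4*b + 3) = (b - 1)*(b + 4)*(b - 3)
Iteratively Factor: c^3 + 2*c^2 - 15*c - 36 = (c + 3)*(c^2 - c - 12) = (c - 4)*(c + 3)*(c + 3)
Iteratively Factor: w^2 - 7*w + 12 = (w - 4)*(w - 3)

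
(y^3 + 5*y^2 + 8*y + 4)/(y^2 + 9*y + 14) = (y^2 + 3*y + 2)/(y + 7)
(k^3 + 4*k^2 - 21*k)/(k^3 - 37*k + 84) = k/(k - 4)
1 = 1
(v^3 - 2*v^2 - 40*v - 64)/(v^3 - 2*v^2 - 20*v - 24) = (v^2 - 4*v - 32)/(v^2 - 4*v - 12)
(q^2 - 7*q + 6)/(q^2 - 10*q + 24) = (q - 1)/(q - 4)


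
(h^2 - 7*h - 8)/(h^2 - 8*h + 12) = (h^2 - 7*h - 8)/(h^2 - 8*h + 12)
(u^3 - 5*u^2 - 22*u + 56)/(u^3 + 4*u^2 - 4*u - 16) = (u - 7)/(u + 2)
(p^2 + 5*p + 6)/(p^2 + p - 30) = (p^2 + 5*p + 6)/(p^2 + p - 30)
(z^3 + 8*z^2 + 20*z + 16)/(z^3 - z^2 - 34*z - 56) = (z + 2)/(z - 7)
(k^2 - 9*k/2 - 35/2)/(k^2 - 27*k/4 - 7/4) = 2*(2*k + 5)/(4*k + 1)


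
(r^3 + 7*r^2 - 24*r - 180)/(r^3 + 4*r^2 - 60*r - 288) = (r - 5)/(r - 8)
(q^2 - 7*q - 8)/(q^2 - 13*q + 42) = (q^2 - 7*q - 8)/(q^2 - 13*q + 42)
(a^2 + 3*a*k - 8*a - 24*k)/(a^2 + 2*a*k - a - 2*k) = (a^2 + 3*a*k - 8*a - 24*k)/(a^2 + 2*a*k - a - 2*k)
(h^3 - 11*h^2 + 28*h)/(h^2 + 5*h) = (h^2 - 11*h + 28)/(h + 5)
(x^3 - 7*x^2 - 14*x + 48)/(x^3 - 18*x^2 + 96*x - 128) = (x + 3)/(x - 8)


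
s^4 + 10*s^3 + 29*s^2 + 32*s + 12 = (s + 1)^2*(s + 2)*(s + 6)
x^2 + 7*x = x*(x + 7)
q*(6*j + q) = 6*j*q + q^2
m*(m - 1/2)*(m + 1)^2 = m^4 + 3*m^3/2 - m/2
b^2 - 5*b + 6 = (b - 3)*(b - 2)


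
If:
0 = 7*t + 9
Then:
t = -9/7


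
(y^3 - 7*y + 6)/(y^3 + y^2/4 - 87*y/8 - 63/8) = 8*(y^2 - 3*y + 2)/(8*y^2 - 22*y - 21)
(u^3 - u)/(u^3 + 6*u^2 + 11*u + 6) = u*(u - 1)/(u^2 + 5*u + 6)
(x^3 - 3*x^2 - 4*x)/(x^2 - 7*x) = (x^2 - 3*x - 4)/(x - 7)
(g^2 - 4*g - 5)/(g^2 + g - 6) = (g^2 - 4*g - 5)/(g^2 + g - 6)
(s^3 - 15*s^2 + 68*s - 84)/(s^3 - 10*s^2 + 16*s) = (s^2 - 13*s + 42)/(s*(s - 8))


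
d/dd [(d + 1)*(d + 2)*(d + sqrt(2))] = 3*d^2 + 2*sqrt(2)*d + 6*d + 2 + 3*sqrt(2)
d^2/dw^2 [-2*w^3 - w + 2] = -12*w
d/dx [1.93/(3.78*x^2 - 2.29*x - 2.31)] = (4.4197 - 14.5908*x)/(-3.78*x^2 + 2.29*x + 2.31)^2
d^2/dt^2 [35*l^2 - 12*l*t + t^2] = 2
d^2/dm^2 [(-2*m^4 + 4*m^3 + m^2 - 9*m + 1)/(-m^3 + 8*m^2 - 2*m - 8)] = 2*(91*m^6 - 93*m^5 - 384*m^4 + 646*m^3 - 246*m^2 + 1032*m - 276)/(m^9 - 24*m^8 + 198*m^7 - 584*m^6 + 12*m^5 + 1536*m^4 - 568*m^3 - 1440*m^2 + 384*m + 512)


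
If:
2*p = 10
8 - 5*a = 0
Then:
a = 8/5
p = 5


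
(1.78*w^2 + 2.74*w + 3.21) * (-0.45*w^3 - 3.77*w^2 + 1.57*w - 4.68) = -0.801*w^5 - 7.9436*w^4 - 8.9797*w^3 - 16.1303*w^2 - 7.7835*w - 15.0228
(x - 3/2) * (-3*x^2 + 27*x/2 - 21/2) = -3*x^3 + 18*x^2 - 123*x/4 + 63/4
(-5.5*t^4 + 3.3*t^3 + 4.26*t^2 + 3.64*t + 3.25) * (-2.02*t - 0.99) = 11.11*t^5 - 1.221*t^4 - 11.8722*t^3 - 11.5702*t^2 - 10.1686*t - 3.2175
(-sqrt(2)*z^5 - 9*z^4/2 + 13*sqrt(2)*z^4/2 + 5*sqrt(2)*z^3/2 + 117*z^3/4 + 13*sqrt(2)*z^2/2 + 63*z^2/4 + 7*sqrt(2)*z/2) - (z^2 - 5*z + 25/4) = -sqrt(2)*z^5 - 9*z^4/2 + 13*sqrt(2)*z^4/2 + 5*sqrt(2)*z^3/2 + 117*z^3/4 + 13*sqrt(2)*z^2/2 + 59*z^2/4 + 7*sqrt(2)*z/2 + 5*z - 25/4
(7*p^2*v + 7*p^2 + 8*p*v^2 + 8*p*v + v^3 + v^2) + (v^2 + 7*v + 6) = 7*p^2*v + 7*p^2 + 8*p*v^2 + 8*p*v + v^3 + 2*v^2 + 7*v + 6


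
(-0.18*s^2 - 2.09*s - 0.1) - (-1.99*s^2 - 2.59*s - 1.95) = 1.81*s^2 + 0.5*s + 1.85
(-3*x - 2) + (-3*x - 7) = -6*x - 9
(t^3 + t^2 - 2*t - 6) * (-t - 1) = -t^4 - 2*t^3 + t^2 + 8*t + 6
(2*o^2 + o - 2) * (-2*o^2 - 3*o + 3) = -4*o^4 - 8*o^3 + 7*o^2 + 9*o - 6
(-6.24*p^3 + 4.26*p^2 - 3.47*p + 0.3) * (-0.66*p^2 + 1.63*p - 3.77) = 4.1184*p^5 - 12.9828*p^4 + 32.7588*p^3 - 21.9143*p^2 + 13.5709*p - 1.131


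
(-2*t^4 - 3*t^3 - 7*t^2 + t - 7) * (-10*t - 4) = 20*t^5 + 38*t^4 + 82*t^3 + 18*t^2 + 66*t + 28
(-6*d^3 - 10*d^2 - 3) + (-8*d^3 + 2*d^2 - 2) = -14*d^3 - 8*d^2 - 5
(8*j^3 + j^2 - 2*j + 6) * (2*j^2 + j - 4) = 16*j^5 + 10*j^4 - 35*j^3 + 6*j^2 + 14*j - 24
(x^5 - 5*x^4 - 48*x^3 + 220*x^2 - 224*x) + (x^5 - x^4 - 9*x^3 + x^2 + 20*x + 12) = 2*x^5 - 6*x^4 - 57*x^3 + 221*x^2 - 204*x + 12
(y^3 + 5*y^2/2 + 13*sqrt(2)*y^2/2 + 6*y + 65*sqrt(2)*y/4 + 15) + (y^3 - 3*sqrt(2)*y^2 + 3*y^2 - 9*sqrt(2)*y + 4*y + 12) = 2*y^3 + 7*sqrt(2)*y^2/2 + 11*y^2/2 + 10*y + 29*sqrt(2)*y/4 + 27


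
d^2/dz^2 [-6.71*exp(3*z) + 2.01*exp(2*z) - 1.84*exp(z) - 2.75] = (-60.39*exp(2*z) + 8.04*exp(z) - 1.84)*exp(z)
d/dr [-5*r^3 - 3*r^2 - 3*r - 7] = -15*r^2 - 6*r - 3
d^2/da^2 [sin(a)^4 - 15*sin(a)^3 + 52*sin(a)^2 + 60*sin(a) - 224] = -16*sin(a)^4 + 135*sin(a)^3 - 196*sin(a)^2 - 150*sin(a) + 104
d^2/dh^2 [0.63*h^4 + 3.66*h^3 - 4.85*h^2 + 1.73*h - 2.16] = 7.56*h^2 + 21.96*h - 9.7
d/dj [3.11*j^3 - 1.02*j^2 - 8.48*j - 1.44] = 9.33*j^2 - 2.04*j - 8.48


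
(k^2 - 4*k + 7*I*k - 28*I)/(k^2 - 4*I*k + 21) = (k^2 + k*(-4 + 7*I) - 28*I)/(k^2 - 4*I*k + 21)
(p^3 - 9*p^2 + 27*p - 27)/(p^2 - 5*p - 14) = (-p^3 + 9*p^2 - 27*p + 27)/(-p^2 + 5*p + 14)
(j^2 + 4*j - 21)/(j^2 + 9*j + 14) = (j - 3)/(j + 2)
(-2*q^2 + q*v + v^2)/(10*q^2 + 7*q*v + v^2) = (-q + v)/(5*q + v)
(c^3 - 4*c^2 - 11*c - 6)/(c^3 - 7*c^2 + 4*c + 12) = (c + 1)/(c - 2)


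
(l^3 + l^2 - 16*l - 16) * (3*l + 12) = 3*l^4 + 15*l^3 - 36*l^2 - 240*l - 192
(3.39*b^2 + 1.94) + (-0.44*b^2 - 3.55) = 2.95*b^2 - 1.61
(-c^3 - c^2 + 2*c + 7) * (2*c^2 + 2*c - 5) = -2*c^5 - 4*c^4 + 7*c^3 + 23*c^2 + 4*c - 35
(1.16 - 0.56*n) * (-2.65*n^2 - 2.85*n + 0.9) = 1.484*n^3 - 1.478*n^2 - 3.81*n + 1.044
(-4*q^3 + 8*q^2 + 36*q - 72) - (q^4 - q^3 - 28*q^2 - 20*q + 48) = -q^4 - 3*q^3 + 36*q^2 + 56*q - 120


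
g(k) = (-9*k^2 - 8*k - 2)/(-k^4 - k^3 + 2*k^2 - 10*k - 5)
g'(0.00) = 0.80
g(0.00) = 0.40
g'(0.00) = 0.80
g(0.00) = 0.40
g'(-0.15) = 0.64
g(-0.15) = 0.29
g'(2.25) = -0.48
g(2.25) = 1.21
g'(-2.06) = 2.39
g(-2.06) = -1.60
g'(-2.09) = 2.59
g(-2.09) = -1.67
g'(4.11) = -0.22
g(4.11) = 0.51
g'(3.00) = -0.41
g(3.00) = 0.86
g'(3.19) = -0.38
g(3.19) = 0.78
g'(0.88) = 0.75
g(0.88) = 1.18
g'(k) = (-18*k - 8)/(-k^4 - k^3 + 2*k^2 - 10*k - 5) + (-9*k^2 - 8*k - 2)*(4*k^3 + 3*k^2 - 4*k + 10)/(-k^4 - k^3 + 2*k^2 - 10*k - 5)^2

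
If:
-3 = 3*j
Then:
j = -1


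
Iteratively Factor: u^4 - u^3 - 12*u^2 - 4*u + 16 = (u - 1)*(u^3 - 12*u - 16) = (u - 1)*(u + 2)*(u^2 - 2*u - 8) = (u - 1)*(u + 2)^2*(u - 4)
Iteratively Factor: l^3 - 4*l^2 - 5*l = (l - 5)*(l^2 + l) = l*(l - 5)*(l + 1)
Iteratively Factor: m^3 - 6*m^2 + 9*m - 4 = (m - 1)*(m^2 - 5*m + 4) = (m - 1)^2*(m - 4)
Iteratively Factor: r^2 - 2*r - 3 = (r + 1)*(r - 3)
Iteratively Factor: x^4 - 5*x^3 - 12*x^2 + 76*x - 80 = (x - 2)*(x^3 - 3*x^2 - 18*x + 40) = (x - 5)*(x - 2)*(x^2 + 2*x - 8) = (x - 5)*(x - 2)*(x + 4)*(x - 2)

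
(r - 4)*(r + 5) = r^2 + r - 20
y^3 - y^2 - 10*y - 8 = (y - 4)*(y + 1)*(y + 2)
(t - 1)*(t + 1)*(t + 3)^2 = t^4 + 6*t^3 + 8*t^2 - 6*t - 9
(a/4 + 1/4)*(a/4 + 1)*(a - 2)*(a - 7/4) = a^4/16 + 5*a^3/64 - 45*a^2/64 + 5*a/32 + 7/8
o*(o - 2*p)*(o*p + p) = o^3*p - 2*o^2*p^2 + o^2*p - 2*o*p^2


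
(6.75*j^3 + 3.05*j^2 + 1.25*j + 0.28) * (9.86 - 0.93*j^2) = -6.2775*j^5 - 2.8365*j^4 + 65.3925*j^3 + 29.8126*j^2 + 12.325*j + 2.7608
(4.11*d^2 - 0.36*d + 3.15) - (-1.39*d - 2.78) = 4.11*d^2 + 1.03*d + 5.93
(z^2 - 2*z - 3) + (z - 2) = z^2 - z - 5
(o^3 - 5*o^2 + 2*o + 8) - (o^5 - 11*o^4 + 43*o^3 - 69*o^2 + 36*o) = -o^5 + 11*o^4 - 42*o^3 + 64*o^2 - 34*o + 8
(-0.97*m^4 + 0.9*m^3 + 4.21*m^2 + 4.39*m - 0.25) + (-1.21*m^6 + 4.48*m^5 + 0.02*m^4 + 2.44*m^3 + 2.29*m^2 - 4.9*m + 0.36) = -1.21*m^6 + 4.48*m^5 - 0.95*m^4 + 3.34*m^3 + 6.5*m^2 - 0.510000000000001*m + 0.11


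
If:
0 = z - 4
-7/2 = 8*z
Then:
No Solution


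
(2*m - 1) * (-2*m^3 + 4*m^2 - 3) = -4*m^4 + 10*m^3 - 4*m^2 - 6*m + 3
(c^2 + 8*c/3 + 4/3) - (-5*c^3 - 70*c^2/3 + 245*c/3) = 5*c^3 + 73*c^2/3 - 79*c + 4/3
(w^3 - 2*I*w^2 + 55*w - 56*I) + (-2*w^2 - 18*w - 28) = w^3 - 2*w^2 - 2*I*w^2 + 37*w - 28 - 56*I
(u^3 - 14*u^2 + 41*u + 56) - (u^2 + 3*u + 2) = u^3 - 15*u^2 + 38*u + 54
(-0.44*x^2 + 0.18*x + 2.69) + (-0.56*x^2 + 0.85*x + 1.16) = -1.0*x^2 + 1.03*x + 3.85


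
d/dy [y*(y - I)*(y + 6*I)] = 3*y^2 + 10*I*y + 6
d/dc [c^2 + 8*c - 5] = 2*c + 8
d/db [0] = 0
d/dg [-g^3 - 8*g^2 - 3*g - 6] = -3*g^2 - 16*g - 3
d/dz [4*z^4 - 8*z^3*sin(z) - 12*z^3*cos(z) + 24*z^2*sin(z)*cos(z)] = 4*z*(3*z^2*sin(z) - 2*z^2*cos(z) + 4*z^2 - 6*z*sin(z) - 9*z*cos(z) + 6*z*cos(2*z) + 6*sin(2*z))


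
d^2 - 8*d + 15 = (d - 5)*(d - 3)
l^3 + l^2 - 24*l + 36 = (l - 3)*(l - 2)*(l + 6)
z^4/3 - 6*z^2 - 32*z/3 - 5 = (z/3 + 1)*(z - 5)*(z + 1)^2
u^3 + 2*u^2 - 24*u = u*(u - 4)*(u + 6)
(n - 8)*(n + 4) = n^2 - 4*n - 32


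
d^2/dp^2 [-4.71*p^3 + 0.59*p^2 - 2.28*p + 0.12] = 1.18 - 28.26*p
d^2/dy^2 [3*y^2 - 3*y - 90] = 6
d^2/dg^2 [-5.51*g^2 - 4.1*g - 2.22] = -11.0200000000000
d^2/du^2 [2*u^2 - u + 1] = 4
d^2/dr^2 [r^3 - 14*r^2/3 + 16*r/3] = 6*r - 28/3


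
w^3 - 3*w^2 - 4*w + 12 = (w - 3)*(w - 2)*(w + 2)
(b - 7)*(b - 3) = b^2 - 10*b + 21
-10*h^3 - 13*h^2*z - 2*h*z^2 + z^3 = (-5*h + z)*(h + z)*(2*h + z)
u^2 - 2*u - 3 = (u - 3)*(u + 1)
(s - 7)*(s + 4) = s^2 - 3*s - 28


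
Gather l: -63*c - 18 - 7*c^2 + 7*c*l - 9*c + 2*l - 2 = -7*c^2 - 72*c + l*(7*c + 2) - 20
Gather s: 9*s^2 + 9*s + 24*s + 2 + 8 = 9*s^2 + 33*s + 10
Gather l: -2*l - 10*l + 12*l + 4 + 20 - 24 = 0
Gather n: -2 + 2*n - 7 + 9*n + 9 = 11*n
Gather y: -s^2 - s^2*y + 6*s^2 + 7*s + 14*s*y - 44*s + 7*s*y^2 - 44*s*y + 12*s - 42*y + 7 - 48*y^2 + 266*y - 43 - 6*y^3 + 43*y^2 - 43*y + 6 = 5*s^2 - 25*s - 6*y^3 + y^2*(7*s - 5) + y*(-s^2 - 30*s + 181) - 30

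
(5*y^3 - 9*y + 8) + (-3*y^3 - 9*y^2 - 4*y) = 2*y^3 - 9*y^2 - 13*y + 8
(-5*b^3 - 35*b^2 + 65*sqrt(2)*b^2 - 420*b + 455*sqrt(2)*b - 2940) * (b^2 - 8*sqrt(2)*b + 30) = -5*b^5 - 35*b^4 + 105*sqrt(2)*b^4 - 1610*b^3 + 735*sqrt(2)*b^3 - 11270*b^2 + 5310*sqrt(2)*b^2 - 12600*b + 37170*sqrt(2)*b - 88200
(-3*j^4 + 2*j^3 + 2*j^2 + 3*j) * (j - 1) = -3*j^5 + 5*j^4 + j^2 - 3*j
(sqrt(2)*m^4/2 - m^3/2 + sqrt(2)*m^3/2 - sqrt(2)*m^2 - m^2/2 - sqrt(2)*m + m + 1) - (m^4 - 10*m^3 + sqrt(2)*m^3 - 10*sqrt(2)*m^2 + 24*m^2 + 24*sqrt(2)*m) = -m^4 + sqrt(2)*m^4/2 - sqrt(2)*m^3/2 + 19*m^3/2 - 49*m^2/2 + 9*sqrt(2)*m^2 - 25*sqrt(2)*m + m + 1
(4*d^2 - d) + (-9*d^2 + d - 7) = -5*d^2 - 7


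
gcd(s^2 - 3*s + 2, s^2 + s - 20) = 1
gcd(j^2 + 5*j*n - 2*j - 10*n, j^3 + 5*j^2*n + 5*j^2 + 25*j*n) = j + 5*n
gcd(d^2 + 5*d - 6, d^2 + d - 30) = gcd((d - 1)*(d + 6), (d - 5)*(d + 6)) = d + 6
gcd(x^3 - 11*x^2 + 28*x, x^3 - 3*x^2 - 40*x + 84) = x - 7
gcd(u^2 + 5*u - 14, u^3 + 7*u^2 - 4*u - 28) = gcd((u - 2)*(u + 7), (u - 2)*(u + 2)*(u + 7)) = u^2 + 5*u - 14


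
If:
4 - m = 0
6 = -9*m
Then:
No Solution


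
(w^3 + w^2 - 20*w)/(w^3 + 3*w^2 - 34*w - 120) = w*(w - 4)/(w^2 - 2*w - 24)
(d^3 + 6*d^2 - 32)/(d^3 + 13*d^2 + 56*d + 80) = (d - 2)/(d + 5)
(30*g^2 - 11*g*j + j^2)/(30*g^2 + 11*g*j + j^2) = (30*g^2 - 11*g*j + j^2)/(30*g^2 + 11*g*j + j^2)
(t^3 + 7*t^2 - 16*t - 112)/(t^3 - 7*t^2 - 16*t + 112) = (t + 7)/(t - 7)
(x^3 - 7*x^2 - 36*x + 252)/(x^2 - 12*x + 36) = (x^2 - x - 42)/(x - 6)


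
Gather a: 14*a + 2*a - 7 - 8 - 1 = 16*a - 16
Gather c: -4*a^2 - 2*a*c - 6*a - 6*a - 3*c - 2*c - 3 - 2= -4*a^2 - 12*a + c*(-2*a - 5) - 5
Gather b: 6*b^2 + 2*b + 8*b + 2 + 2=6*b^2 + 10*b + 4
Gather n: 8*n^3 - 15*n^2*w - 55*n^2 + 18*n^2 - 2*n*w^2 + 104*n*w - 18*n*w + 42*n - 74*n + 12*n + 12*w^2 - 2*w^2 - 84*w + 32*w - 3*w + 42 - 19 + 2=8*n^3 + n^2*(-15*w - 37) + n*(-2*w^2 + 86*w - 20) + 10*w^2 - 55*w + 25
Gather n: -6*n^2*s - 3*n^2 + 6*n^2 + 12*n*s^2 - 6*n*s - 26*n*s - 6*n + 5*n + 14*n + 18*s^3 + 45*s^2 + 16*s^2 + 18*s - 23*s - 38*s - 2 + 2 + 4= n^2*(3 - 6*s) + n*(12*s^2 - 32*s + 13) + 18*s^3 + 61*s^2 - 43*s + 4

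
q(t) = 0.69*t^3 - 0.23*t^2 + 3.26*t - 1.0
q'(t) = 2.07*t^2 - 0.46*t + 3.26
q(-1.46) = -8.40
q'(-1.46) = 8.34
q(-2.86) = -28.35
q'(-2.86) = 21.51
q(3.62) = 40.52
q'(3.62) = 28.72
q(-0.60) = -3.19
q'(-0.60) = 4.28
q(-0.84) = -4.31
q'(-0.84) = 5.11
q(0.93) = 2.39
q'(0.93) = 4.62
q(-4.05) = -63.81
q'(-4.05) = 39.08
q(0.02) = -0.93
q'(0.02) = 3.25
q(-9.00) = -551.98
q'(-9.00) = 175.07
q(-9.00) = -551.98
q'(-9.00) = 175.07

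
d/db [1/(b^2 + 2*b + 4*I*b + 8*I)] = 2*(-b - 1 - 2*I)/(b^2 + 2*b + 4*I*b + 8*I)^2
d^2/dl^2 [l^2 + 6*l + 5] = 2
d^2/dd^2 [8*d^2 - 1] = 16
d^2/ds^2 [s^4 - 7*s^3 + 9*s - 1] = 6*s*(2*s - 7)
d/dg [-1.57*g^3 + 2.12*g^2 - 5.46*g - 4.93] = -4.71*g^2 + 4.24*g - 5.46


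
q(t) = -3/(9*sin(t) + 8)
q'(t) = 27*cos(t)/(9*sin(t) + 8)^2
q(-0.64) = -1.14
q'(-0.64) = 3.14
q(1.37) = -0.18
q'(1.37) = 0.02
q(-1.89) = 5.50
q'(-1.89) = -28.49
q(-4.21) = -0.19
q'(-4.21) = -0.05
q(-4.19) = -0.19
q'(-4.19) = -0.05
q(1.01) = -0.19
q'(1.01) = 0.06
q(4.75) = 3.02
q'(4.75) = 1.03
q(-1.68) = 3.17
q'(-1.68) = -3.29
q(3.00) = -0.32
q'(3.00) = -0.31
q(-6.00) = -0.29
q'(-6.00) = 0.23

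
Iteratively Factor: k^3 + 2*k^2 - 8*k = (k - 2)*(k^2 + 4*k) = k*(k - 2)*(k + 4)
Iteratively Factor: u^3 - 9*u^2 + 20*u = (u - 4)*(u^2 - 5*u) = (u - 5)*(u - 4)*(u)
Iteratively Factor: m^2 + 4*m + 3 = (m + 1)*(m + 3)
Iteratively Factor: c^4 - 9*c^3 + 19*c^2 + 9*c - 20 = (c - 1)*(c^3 - 8*c^2 + 11*c + 20) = (c - 4)*(c - 1)*(c^2 - 4*c - 5) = (c - 4)*(c - 1)*(c + 1)*(c - 5)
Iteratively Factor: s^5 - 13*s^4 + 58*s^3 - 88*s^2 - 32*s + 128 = (s + 1)*(s^4 - 14*s^3 + 72*s^2 - 160*s + 128) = (s - 2)*(s + 1)*(s^3 - 12*s^2 + 48*s - 64) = (s - 4)*(s - 2)*(s + 1)*(s^2 - 8*s + 16) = (s - 4)^2*(s - 2)*(s + 1)*(s - 4)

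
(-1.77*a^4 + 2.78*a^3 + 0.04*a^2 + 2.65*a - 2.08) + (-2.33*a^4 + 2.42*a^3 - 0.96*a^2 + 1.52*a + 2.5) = -4.1*a^4 + 5.2*a^3 - 0.92*a^2 + 4.17*a + 0.42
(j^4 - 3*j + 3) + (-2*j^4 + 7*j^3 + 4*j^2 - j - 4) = -j^4 + 7*j^3 + 4*j^2 - 4*j - 1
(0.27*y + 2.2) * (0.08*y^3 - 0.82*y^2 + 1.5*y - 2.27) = 0.0216*y^4 - 0.0454*y^3 - 1.399*y^2 + 2.6871*y - 4.994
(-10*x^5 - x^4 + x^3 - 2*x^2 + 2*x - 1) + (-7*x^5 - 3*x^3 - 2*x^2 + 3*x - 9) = -17*x^5 - x^4 - 2*x^3 - 4*x^2 + 5*x - 10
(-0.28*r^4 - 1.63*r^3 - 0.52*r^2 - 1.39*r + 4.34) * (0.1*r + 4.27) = -0.028*r^5 - 1.3586*r^4 - 7.0121*r^3 - 2.3594*r^2 - 5.5013*r + 18.5318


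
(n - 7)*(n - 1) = n^2 - 8*n + 7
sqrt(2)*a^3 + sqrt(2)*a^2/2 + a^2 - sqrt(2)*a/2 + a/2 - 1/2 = (a - 1/2)*(a + 1)*(sqrt(2)*a + 1)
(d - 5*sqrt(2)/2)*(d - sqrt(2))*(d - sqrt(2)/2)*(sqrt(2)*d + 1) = sqrt(2)*d^4 - 7*d^3 + 9*sqrt(2)*d^2/2 + 7*d/2 - 5*sqrt(2)/2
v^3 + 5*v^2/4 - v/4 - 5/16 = (v - 1/2)*(v + 1/2)*(v + 5/4)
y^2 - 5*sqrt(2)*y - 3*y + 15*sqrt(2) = (y - 3)*(y - 5*sqrt(2))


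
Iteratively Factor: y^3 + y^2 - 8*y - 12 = (y - 3)*(y^2 + 4*y + 4) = (y - 3)*(y + 2)*(y + 2)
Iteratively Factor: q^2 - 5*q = (q)*(q - 5)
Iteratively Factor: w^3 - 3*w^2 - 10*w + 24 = (w - 4)*(w^2 + w - 6) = (w - 4)*(w + 3)*(w - 2)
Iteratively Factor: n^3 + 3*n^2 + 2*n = (n + 2)*(n^2 + n) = n*(n + 2)*(n + 1)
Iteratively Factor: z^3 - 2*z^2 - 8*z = (z - 4)*(z^2 + 2*z) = z*(z - 4)*(z + 2)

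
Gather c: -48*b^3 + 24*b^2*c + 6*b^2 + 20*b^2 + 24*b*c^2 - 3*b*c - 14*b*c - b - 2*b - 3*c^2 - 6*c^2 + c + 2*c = -48*b^3 + 26*b^2 - 3*b + c^2*(24*b - 9) + c*(24*b^2 - 17*b + 3)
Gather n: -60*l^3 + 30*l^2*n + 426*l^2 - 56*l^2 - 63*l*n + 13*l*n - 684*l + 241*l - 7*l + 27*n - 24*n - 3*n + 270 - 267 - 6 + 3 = -60*l^3 + 370*l^2 - 450*l + n*(30*l^2 - 50*l)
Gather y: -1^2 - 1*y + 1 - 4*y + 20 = 20 - 5*y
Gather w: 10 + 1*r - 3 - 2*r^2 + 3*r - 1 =-2*r^2 + 4*r + 6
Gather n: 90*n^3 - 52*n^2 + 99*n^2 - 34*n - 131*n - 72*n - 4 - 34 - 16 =90*n^3 + 47*n^2 - 237*n - 54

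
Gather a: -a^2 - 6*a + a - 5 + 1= -a^2 - 5*a - 4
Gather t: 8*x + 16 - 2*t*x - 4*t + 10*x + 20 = t*(-2*x - 4) + 18*x + 36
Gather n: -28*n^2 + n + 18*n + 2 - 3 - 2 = -28*n^2 + 19*n - 3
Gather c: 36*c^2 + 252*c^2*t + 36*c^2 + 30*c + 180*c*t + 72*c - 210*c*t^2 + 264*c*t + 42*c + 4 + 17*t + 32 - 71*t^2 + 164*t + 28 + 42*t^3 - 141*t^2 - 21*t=c^2*(252*t + 72) + c*(-210*t^2 + 444*t + 144) + 42*t^3 - 212*t^2 + 160*t + 64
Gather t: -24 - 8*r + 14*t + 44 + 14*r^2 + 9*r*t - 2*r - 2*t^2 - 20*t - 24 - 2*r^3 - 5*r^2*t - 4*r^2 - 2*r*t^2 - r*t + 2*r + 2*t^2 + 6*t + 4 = -2*r^3 + 10*r^2 - 2*r*t^2 - 8*r + t*(-5*r^2 + 8*r)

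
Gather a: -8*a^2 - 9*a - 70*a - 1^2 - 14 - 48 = -8*a^2 - 79*a - 63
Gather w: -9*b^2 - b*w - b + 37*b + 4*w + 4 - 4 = -9*b^2 + 36*b + w*(4 - b)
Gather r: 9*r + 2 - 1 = 9*r + 1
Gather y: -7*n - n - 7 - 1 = -8*n - 8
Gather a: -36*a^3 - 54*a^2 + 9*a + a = -36*a^3 - 54*a^2 + 10*a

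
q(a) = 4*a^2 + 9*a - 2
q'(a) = 8*a + 9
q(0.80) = 7.76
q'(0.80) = 15.40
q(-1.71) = -5.69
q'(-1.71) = -4.68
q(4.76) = 131.47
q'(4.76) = 47.08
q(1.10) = 12.74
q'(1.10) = 17.80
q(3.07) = 63.33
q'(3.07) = 33.56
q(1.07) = 12.21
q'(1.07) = 17.56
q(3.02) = 61.66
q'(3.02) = 33.16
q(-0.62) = -6.04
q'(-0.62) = 4.04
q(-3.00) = 7.00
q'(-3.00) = -15.00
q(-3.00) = 7.00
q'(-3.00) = -15.00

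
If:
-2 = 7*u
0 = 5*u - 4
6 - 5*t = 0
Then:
No Solution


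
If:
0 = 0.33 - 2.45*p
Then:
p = 0.13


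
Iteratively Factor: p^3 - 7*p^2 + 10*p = (p)*(p^2 - 7*p + 10) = p*(p - 5)*(p - 2)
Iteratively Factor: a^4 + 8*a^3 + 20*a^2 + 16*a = (a + 4)*(a^3 + 4*a^2 + 4*a) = a*(a + 4)*(a^2 + 4*a + 4) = a*(a + 2)*(a + 4)*(a + 2)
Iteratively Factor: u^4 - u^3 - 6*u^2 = (u)*(u^3 - u^2 - 6*u) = u^2*(u^2 - u - 6) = u^2*(u - 3)*(u + 2)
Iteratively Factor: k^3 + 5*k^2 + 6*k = (k)*(k^2 + 5*k + 6) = k*(k + 2)*(k + 3)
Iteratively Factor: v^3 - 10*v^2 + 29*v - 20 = (v - 4)*(v^2 - 6*v + 5) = (v - 4)*(v - 1)*(v - 5)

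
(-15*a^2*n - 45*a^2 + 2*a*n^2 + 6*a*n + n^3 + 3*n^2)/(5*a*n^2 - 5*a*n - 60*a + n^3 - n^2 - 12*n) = (-3*a + n)/(n - 4)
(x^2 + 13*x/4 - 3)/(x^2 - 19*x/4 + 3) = (x + 4)/(x - 4)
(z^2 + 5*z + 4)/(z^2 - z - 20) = (z + 1)/(z - 5)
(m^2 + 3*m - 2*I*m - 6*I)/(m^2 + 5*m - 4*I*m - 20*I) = (m^2 + m*(3 - 2*I) - 6*I)/(m^2 + m*(5 - 4*I) - 20*I)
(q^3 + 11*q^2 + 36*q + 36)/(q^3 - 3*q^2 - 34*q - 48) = (q + 6)/(q - 8)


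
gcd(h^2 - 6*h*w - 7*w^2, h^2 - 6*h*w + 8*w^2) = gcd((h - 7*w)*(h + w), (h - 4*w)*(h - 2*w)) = 1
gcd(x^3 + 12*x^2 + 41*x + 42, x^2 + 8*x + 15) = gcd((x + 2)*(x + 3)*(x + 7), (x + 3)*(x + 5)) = x + 3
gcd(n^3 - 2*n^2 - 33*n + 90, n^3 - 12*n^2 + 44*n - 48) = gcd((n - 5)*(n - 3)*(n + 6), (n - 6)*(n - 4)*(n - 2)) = 1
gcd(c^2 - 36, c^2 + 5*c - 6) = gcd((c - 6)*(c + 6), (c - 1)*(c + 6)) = c + 6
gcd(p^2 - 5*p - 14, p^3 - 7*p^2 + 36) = p + 2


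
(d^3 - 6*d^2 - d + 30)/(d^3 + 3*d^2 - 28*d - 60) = (d - 3)/(d + 6)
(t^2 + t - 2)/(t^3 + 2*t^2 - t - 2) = 1/(t + 1)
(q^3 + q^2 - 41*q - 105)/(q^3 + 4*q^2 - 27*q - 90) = (q^2 - 2*q - 35)/(q^2 + q - 30)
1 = 1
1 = 1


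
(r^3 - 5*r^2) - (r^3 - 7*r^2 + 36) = 2*r^2 - 36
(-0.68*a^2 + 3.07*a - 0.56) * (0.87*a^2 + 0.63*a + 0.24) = -0.5916*a^4 + 2.2425*a^3 + 1.2837*a^2 + 0.384*a - 0.1344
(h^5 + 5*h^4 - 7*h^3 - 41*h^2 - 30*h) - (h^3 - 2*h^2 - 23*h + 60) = h^5 + 5*h^4 - 8*h^3 - 39*h^2 - 7*h - 60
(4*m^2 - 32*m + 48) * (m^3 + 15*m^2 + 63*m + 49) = 4*m^5 + 28*m^4 - 180*m^3 - 1100*m^2 + 1456*m + 2352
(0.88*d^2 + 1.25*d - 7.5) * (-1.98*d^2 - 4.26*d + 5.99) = -1.7424*d^4 - 6.2238*d^3 + 14.7962*d^2 + 39.4375*d - 44.925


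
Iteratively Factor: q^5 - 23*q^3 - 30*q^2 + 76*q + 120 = (q + 2)*(q^4 - 2*q^3 - 19*q^2 + 8*q + 60) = (q + 2)*(q + 3)*(q^3 - 5*q^2 - 4*q + 20) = (q + 2)^2*(q + 3)*(q^2 - 7*q + 10) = (q - 5)*(q + 2)^2*(q + 3)*(q - 2)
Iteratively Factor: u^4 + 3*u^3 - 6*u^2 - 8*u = (u - 2)*(u^3 + 5*u^2 + 4*u) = (u - 2)*(u + 1)*(u^2 + 4*u) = u*(u - 2)*(u + 1)*(u + 4)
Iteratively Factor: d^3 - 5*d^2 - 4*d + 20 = (d - 5)*(d^2 - 4) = (d - 5)*(d - 2)*(d + 2)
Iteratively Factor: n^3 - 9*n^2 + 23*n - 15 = (n - 3)*(n^2 - 6*n + 5) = (n - 5)*(n - 3)*(n - 1)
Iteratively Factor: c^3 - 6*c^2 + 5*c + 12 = (c - 3)*(c^2 - 3*c - 4) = (c - 4)*(c - 3)*(c + 1)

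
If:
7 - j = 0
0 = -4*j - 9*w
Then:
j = 7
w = -28/9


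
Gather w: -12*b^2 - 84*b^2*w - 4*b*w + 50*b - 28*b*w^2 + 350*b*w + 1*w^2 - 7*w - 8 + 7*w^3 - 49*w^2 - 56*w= -12*b^2 + 50*b + 7*w^3 + w^2*(-28*b - 48) + w*(-84*b^2 + 346*b - 63) - 8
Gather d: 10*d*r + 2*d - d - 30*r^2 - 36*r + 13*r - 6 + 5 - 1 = d*(10*r + 1) - 30*r^2 - 23*r - 2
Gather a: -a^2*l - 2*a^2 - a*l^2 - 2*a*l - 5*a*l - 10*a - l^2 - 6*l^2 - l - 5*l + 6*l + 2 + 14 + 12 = a^2*(-l - 2) + a*(-l^2 - 7*l - 10) - 7*l^2 + 28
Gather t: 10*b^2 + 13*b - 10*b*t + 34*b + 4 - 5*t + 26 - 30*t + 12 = 10*b^2 + 47*b + t*(-10*b - 35) + 42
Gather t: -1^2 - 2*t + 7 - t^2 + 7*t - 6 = -t^2 + 5*t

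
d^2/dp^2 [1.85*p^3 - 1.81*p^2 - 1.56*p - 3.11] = 11.1*p - 3.62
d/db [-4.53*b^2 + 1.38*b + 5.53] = 1.38 - 9.06*b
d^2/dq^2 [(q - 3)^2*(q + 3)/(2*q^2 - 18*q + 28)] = (31*q^3 - 171*q^2 + 237*q + 87)/(q^6 - 27*q^5 + 285*q^4 - 1485*q^3 + 3990*q^2 - 5292*q + 2744)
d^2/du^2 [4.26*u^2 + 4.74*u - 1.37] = 8.52000000000000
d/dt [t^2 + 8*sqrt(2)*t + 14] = 2*t + 8*sqrt(2)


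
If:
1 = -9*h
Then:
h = -1/9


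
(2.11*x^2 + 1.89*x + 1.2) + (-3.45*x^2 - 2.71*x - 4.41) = -1.34*x^2 - 0.82*x - 3.21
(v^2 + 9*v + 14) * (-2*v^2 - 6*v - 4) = -2*v^4 - 24*v^3 - 86*v^2 - 120*v - 56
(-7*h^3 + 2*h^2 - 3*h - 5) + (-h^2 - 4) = -7*h^3 + h^2 - 3*h - 9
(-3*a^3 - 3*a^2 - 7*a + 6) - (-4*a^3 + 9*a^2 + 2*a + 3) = a^3 - 12*a^2 - 9*a + 3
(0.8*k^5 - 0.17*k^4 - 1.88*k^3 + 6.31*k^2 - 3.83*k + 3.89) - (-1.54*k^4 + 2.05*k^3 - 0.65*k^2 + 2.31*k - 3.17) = 0.8*k^5 + 1.37*k^4 - 3.93*k^3 + 6.96*k^2 - 6.14*k + 7.06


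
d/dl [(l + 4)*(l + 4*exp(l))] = l + (l + 4)*(4*exp(l) + 1) + 4*exp(l)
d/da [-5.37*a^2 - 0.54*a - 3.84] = -10.74*a - 0.54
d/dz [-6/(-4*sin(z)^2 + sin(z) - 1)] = 6*(1 - 8*sin(z))*cos(z)/(4*sin(z)^2 - sin(z) + 1)^2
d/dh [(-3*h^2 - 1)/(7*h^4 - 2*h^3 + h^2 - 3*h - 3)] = (6*h*(-7*h^4 + 2*h^3 - h^2 + 3*h + 3) + (3*h^2 + 1)*(28*h^3 - 6*h^2 + 2*h - 3))/(-7*h^4 + 2*h^3 - h^2 + 3*h + 3)^2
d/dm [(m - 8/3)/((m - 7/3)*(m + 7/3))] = 9*(-9*m^2 + 48*m - 49)/(81*m^4 - 882*m^2 + 2401)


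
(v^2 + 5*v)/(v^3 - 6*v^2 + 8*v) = (v + 5)/(v^2 - 6*v + 8)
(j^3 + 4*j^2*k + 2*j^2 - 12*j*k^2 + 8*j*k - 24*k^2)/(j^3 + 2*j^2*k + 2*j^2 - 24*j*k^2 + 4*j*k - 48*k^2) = (j - 2*k)/(j - 4*k)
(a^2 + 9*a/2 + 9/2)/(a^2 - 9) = (a + 3/2)/(a - 3)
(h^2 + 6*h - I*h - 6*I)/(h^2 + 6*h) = (h - I)/h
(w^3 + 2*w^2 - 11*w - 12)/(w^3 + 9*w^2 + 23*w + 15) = (w^2 + w - 12)/(w^2 + 8*w + 15)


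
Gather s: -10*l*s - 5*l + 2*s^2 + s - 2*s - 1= -5*l + 2*s^2 + s*(-10*l - 1) - 1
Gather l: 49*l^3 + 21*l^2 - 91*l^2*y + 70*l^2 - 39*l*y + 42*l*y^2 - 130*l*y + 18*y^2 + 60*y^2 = 49*l^3 + l^2*(91 - 91*y) + l*(42*y^2 - 169*y) + 78*y^2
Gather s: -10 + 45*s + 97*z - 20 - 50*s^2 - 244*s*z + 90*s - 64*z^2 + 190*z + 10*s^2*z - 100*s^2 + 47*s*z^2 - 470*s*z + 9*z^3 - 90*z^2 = s^2*(10*z - 150) + s*(47*z^2 - 714*z + 135) + 9*z^3 - 154*z^2 + 287*z - 30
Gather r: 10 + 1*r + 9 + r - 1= 2*r + 18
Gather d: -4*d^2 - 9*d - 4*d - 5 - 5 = -4*d^2 - 13*d - 10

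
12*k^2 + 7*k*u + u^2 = (3*k + u)*(4*k + u)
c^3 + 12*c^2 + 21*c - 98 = (c - 2)*(c + 7)^2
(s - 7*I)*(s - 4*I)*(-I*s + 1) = -I*s^3 - 10*s^2 + 17*I*s - 28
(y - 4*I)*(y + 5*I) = y^2 + I*y + 20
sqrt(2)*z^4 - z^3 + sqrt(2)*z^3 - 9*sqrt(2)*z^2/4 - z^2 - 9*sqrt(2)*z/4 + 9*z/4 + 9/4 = (z - 3/2)*(z + 3/2)*(z - sqrt(2)/2)*(sqrt(2)*z + sqrt(2))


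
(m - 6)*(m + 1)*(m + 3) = m^3 - 2*m^2 - 21*m - 18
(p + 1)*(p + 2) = p^2 + 3*p + 2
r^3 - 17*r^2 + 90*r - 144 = (r - 8)*(r - 6)*(r - 3)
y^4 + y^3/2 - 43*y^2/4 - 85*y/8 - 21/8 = (y - 7/2)*(y + 1/2)^2*(y + 3)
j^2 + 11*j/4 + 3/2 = (j + 3/4)*(j + 2)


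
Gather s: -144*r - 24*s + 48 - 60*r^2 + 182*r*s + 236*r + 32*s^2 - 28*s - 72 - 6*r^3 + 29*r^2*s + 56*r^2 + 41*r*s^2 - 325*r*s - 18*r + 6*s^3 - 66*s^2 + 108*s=-6*r^3 - 4*r^2 + 74*r + 6*s^3 + s^2*(41*r - 34) + s*(29*r^2 - 143*r + 56) - 24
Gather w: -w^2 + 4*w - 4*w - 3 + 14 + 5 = 16 - w^2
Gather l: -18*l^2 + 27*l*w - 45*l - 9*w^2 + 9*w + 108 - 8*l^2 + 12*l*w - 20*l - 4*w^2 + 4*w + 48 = -26*l^2 + l*(39*w - 65) - 13*w^2 + 13*w + 156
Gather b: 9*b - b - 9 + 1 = 8*b - 8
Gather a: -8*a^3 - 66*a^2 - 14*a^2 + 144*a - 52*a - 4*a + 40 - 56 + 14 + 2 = -8*a^3 - 80*a^2 + 88*a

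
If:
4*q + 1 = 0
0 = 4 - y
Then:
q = -1/4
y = 4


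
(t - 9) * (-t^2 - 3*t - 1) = -t^3 + 6*t^2 + 26*t + 9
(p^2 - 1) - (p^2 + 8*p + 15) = -8*p - 16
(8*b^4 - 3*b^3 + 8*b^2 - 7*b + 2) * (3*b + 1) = 24*b^5 - b^4 + 21*b^3 - 13*b^2 - b + 2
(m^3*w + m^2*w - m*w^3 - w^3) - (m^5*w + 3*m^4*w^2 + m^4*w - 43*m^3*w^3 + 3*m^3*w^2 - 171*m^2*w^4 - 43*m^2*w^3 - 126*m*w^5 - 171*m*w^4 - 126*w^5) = -m^5*w - 3*m^4*w^2 - m^4*w + 43*m^3*w^3 - 3*m^3*w^2 + m^3*w + 171*m^2*w^4 + 43*m^2*w^3 + m^2*w + 126*m*w^5 + 171*m*w^4 - m*w^3 + 126*w^5 - w^3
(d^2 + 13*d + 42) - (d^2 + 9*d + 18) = 4*d + 24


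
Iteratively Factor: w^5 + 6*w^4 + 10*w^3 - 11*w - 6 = (w + 1)*(w^4 + 5*w^3 + 5*w^2 - 5*w - 6) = (w + 1)^2*(w^3 + 4*w^2 + w - 6) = (w - 1)*(w + 1)^2*(w^2 + 5*w + 6) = (w - 1)*(w + 1)^2*(w + 2)*(w + 3)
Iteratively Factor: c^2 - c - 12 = (c - 4)*(c + 3)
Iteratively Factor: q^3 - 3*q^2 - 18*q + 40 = (q + 4)*(q^2 - 7*q + 10) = (q - 2)*(q + 4)*(q - 5)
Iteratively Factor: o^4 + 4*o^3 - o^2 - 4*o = (o + 1)*(o^3 + 3*o^2 - 4*o) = o*(o + 1)*(o^2 + 3*o - 4) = o*(o + 1)*(o + 4)*(o - 1)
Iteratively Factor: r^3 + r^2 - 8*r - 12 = (r - 3)*(r^2 + 4*r + 4) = (r - 3)*(r + 2)*(r + 2)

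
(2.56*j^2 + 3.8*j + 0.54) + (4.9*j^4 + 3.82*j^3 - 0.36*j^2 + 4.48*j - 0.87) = 4.9*j^4 + 3.82*j^3 + 2.2*j^2 + 8.28*j - 0.33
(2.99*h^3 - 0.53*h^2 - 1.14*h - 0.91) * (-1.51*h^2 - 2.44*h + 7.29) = -4.5149*h^5 - 6.4953*h^4 + 24.8117*h^3 + 0.292*h^2 - 6.0902*h - 6.6339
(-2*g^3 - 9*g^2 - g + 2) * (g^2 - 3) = -2*g^5 - 9*g^4 + 5*g^3 + 29*g^2 + 3*g - 6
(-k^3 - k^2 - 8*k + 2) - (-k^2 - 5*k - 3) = -k^3 - 3*k + 5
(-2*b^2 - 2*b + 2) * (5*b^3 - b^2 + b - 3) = -10*b^5 - 8*b^4 + 10*b^3 + 2*b^2 + 8*b - 6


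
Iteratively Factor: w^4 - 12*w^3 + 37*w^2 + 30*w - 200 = (w + 2)*(w^3 - 14*w^2 + 65*w - 100) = (w - 5)*(w + 2)*(w^2 - 9*w + 20) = (w - 5)^2*(w + 2)*(w - 4)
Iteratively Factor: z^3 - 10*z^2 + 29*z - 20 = (z - 1)*(z^2 - 9*z + 20) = (z - 5)*(z - 1)*(z - 4)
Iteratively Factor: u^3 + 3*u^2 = (u)*(u^2 + 3*u) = u*(u + 3)*(u)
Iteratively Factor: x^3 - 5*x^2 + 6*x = (x - 3)*(x^2 - 2*x) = (x - 3)*(x - 2)*(x)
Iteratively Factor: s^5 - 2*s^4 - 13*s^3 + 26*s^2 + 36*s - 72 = (s - 2)*(s^4 - 13*s^2 + 36) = (s - 2)*(s + 3)*(s^3 - 3*s^2 - 4*s + 12) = (s - 2)^2*(s + 3)*(s^2 - s - 6) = (s - 2)^2*(s + 2)*(s + 3)*(s - 3)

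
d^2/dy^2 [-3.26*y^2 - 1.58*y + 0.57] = -6.52000000000000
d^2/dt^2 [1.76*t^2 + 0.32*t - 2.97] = 3.52000000000000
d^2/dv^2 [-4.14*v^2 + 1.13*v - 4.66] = -8.28000000000000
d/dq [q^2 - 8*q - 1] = 2*q - 8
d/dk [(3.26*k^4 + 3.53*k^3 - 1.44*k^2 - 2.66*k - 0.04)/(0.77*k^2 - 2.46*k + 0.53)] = (5.0204*k^5 - 21.3407*k^4 - 10.4564*k^3 + 11.2033*k^2 - 1.4648*k - 1.5082)/(0.5929*k^4 - 3.7884*k^3 + 6.8678*k^2 - 2.6076*k + 0.2809)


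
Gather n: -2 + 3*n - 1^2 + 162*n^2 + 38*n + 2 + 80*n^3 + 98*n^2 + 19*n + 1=80*n^3 + 260*n^2 + 60*n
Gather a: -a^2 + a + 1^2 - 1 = -a^2 + a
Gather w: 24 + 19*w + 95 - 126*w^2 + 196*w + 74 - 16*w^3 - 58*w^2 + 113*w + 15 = -16*w^3 - 184*w^2 + 328*w + 208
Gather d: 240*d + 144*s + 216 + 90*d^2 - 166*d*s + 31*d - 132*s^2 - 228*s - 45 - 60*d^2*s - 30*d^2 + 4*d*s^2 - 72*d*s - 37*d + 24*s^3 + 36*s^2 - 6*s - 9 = d^2*(60 - 60*s) + d*(4*s^2 - 238*s + 234) + 24*s^3 - 96*s^2 - 90*s + 162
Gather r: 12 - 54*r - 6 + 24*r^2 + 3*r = 24*r^2 - 51*r + 6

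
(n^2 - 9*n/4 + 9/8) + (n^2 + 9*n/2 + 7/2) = 2*n^2 + 9*n/4 + 37/8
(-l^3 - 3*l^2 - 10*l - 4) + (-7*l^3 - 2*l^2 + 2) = -8*l^3 - 5*l^2 - 10*l - 2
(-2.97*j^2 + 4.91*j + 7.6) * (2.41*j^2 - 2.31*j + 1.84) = -7.1577*j^4 + 18.6938*j^3 + 1.5091*j^2 - 8.5216*j + 13.984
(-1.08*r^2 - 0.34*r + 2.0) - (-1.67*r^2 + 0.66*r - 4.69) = 0.59*r^2 - 1.0*r + 6.69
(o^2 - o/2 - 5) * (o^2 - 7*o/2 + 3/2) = o^4 - 4*o^3 - 7*o^2/4 + 67*o/4 - 15/2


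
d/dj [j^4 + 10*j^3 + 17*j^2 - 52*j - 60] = 4*j^3 + 30*j^2 + 34*j - 52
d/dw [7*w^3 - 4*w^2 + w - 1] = 21*w^2 - 8*w + 1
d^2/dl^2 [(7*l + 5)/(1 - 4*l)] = -216/(4*l - 1)^3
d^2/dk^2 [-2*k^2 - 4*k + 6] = -4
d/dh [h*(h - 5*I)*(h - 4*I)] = 3*h^2 - 18*I*h - 20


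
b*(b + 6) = b^2 + 6*b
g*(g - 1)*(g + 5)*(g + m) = g^4 + g^3*m + 4*g^3 + 4*g^2*m - 5*g^2 - 5*g*m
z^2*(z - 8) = z^3 - 8*z^2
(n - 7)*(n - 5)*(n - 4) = n^3 - 16*n^2 + 83*n - 140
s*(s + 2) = s^2 + 2*s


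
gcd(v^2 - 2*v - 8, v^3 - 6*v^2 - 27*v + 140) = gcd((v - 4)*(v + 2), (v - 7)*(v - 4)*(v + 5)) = v - 4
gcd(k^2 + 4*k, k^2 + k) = k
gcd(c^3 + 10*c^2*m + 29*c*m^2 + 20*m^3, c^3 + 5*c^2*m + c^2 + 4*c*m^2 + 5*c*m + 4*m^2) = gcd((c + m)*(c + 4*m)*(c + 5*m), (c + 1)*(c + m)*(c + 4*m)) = c^2 + 5*c*m + 4*m^2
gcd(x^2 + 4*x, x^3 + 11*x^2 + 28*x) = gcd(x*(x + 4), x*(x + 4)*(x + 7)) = x^2 + 4*x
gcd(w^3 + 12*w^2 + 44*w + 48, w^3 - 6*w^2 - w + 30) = w + 2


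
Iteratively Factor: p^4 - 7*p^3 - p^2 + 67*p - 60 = (p - 1)*(p^3 - 6*p^2 - 7*p + 60) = (p - 5)*(p - 1)*(p^2 - p - 12) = (p - 5)*(p - 1)*(p + 3)*(p - 4)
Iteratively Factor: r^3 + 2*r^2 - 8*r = (r - 2)*(r^2 + 4*r) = (r - 2)*(r + 4)*(r)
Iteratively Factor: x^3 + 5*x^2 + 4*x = (x + 1)*(x^2 + 4*x) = x*(x + 1)*(x + 4)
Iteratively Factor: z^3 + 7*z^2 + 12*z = (z)*(z^2 + 7*z + 12) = z*(z + 3)*(z + 4)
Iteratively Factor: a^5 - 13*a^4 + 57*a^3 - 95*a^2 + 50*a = (a - 5)*(a^4 - 8*a^3 + 17*a^2 - 10*a) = (a - 5)*(a - 1)*(a^3 - 7*a^2 + 10*a) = (a - 5)^2*(a - 1)*(a^2 - 2*a) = a*(a - 5)^2*(a - 1)*(a - 2)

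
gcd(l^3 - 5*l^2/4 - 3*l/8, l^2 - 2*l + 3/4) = l - 3/2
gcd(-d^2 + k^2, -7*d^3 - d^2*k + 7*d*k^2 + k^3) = d^2 - k^2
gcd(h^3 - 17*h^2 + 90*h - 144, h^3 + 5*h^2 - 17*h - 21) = h - 3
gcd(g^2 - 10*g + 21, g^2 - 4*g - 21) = g - 7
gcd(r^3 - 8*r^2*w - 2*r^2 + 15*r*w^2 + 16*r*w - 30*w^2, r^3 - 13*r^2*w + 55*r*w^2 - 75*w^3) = r^2 - 8*r*w + 15*w^2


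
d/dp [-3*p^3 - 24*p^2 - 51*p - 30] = -9*p^2 - 48*p - 51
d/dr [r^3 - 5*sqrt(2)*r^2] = r*(3*r - 10*sqrt(2))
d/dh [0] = 0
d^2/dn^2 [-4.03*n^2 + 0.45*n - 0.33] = -8.06000000000000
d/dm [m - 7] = 1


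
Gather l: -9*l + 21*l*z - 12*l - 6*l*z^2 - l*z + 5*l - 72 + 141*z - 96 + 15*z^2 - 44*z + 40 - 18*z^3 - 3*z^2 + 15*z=l*(-6*z^2 + 20*z - 16) - 18*z^3 + 12*z^2 + 112*z - 128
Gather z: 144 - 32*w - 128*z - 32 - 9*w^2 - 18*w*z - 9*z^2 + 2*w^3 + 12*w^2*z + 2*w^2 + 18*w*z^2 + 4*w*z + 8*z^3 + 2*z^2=2*w^3 - 7*w^2 - 32*w + 8*z^3 + z^2*(18*w - 7) + z*(12*w^2 - 14*w - 128) + 112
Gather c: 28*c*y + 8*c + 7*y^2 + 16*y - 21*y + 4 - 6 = c*(28*y + 8) + 7*y^2 - 5*y - 2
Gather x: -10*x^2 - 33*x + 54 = -10*x^2 - 33*x + 54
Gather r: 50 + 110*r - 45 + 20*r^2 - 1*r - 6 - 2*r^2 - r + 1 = 18*r^2 + 108*r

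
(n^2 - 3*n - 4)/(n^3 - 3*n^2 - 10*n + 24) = (n + 1)/(n^2 + n - 6)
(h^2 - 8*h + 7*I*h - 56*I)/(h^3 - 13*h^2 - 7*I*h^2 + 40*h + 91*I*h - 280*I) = (h + 7*I)/(h^2 - h*(5 + 7*I) + 35*I)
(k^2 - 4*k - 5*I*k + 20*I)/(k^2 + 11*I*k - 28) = (k^2 - 4*k - 5*I*k + 20*I)/(k^2 + 11*I*k - 28)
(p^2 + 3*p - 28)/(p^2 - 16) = (p + 7)/(p + 4)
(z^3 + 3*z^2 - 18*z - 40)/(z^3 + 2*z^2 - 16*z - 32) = (z + 5)/(z + 4)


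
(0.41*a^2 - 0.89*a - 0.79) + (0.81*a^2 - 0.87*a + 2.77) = 1.22*a^2 - 1.76*a + 1.98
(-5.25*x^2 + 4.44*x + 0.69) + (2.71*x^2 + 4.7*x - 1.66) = -2.54*x^2 + 9.14*x - 0.97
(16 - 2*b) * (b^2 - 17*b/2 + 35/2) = -2*b^3 + 33*b^2 - 171*b + 280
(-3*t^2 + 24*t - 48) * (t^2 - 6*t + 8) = -3*t^4 + 42*t^3 - 216*t^2 + 480*t - 384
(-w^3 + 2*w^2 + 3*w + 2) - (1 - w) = -w^3 + 2*w^2 + 4*w + 1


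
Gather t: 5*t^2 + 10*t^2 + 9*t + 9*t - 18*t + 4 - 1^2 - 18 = 15*t^2 - 15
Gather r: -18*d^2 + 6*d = -18*d^2 + 6*d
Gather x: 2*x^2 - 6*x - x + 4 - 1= 2*x^2 - 7*x + 3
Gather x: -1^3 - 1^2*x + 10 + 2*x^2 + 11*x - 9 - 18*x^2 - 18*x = -16*x^2 - 8*x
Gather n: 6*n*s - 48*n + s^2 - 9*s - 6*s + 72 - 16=n*(6*s - 48) + s^2 - 15*s + 56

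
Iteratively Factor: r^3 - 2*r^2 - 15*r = (r + 3)*(r^2 - 5*r) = r*(r + 3)*(r - 5)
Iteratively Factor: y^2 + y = (y + 1)*(y)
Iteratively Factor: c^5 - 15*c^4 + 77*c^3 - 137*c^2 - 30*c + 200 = (c - 5)*(c^4 - 10*c^3 + 27*c^2 - 2*c - 40) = (c - 5)*(c - 2)*(c^3 - 8*c^2 + 11*c + 20) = (c - 5)*(c - 4)*(c - 2)*(c^2 - 4*c - 5) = (c - 5)*(c - 4)*(c - 2)*(c + 1)*(c - 5)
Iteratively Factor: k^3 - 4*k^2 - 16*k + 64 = (k - 4)*(k^2 - 16) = (k - 4)*(k + 4)*(k - 4)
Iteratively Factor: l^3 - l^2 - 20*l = (l + 4)*(l^2 - 5*l) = (l - 5)*(l + 4)*(l)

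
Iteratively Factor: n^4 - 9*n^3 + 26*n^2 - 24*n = (n - 4)*(n^3 - 5*n^2 + 6*n) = n*(n - 4)*(n^2 - 5*n + 6) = n*(n - 4)*(n - 3)*(n - 2)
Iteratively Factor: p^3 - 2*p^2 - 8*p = (p + 2)*(p^2 - 4*p) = p*(p + 2)*(p - 4)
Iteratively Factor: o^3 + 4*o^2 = (o)*(o^2 + 4*o) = o*(o + 4)*(o)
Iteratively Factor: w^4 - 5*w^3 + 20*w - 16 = (w - 4)*(w^3 - w^2 - 4*w + 4) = (w - 4)*(w - 2)*(w^2 + w - 2) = (w - 4)*(w - 2)*(w + 2)*(w - 1)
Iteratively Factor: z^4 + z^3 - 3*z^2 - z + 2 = (z - 1)*(z^3 + 2*z^2 - z - 2) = (z - 1)^2*(z^2 + 3*z + 2) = (z - 1)^2*(z + 2)*(z + 1)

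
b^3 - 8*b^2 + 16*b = b*(b - 4)^2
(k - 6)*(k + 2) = k^2 - 4*k - 12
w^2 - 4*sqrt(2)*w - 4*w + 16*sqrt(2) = (w - 4)*(w - 4*sqrt(2))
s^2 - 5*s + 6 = (s - 3)*(s - 2)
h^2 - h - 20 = (h - 5)*(h + 4)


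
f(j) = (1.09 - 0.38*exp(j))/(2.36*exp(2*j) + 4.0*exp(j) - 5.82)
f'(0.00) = -21.94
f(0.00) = 1.31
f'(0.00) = -21.94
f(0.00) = 1.31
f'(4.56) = 0.00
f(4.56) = -0.00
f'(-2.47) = -0.01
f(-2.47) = -0.19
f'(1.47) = -0.01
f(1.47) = -0.01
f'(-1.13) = -0.07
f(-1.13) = -0.23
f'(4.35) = 0.00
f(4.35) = -0.00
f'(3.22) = 0.00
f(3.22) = -0.01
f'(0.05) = -7.00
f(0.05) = 0.70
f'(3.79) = 0.00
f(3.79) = -0.00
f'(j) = (1.09 - 0.38*exp(j))*(-4.72*exp(2*j) - 4.0*exp(j))/(2.36*exp(2*j) + 4.0*exp(j) - 5.82)^2 - 0.38*exp(j)/(2.36*exp(2*j) + 4.0*exp(j) - 5.82)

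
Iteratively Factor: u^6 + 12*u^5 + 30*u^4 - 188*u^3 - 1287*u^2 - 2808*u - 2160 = (u - 5)*(u^5 + 17*u^4 + 115*u^3 + 387*u^2 + 648*u + 432) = (u - 5)*(u + 3)*(u^4 + 14*u^3 + 73*u^2 + 168*u + 144) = (u - 5)*(u + 3)^2*(u^3 + 11*u^2 + 40*u + 48) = (u - 5)*(u + 3)^2*(u + 4)*(u^2 + 7*u + 12) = (u - 5)*(u + 3)^2*(u + 4)^2*(u + 3)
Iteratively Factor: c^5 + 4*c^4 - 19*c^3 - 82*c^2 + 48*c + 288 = (c + 3)*(c^4 + c^3 - 22*c^2 - 16*c + 96) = (c + 3)^2*(c^3 - 2*c^2 - 16*c + 32) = (c - 2)*(c + 3)^2*(c^2 - 16) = (c - 4)*(c - 2)*(c + 3)^2*(c + 4)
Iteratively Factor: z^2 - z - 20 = (z + 4)*(z - 5)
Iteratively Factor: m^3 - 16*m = (m - 4)*(m^2 + 4*m) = (m - 4)*(m + 4)*(m)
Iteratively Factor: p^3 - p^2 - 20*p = (p)*(p^2 - p - 20) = p*(p + 4)*(p - 5)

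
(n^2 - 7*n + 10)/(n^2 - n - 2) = (n - 5)/(n + 1)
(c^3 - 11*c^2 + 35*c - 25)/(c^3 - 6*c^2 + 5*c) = (c - 5)/c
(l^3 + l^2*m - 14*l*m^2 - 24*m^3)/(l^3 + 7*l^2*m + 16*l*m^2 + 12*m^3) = (l - 4*m)/(l + 2*m)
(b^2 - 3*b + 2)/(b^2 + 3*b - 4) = (b - 2)/(b + 4)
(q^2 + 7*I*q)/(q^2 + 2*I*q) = (q + 7*I)/(q + 2*I)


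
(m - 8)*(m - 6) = m^2 - 14*m + 48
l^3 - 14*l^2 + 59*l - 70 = (l - 7)*(l - 5)*(l - 2)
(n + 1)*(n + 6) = n^2 + 7*n + 6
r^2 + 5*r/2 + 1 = (r + 1/2)*(r + 2)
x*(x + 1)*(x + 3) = x^3 + 4*x^2 + 3*x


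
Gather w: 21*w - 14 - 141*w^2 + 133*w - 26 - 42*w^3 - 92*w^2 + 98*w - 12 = -42*w^3 - 233*w^2 + 252*w - 52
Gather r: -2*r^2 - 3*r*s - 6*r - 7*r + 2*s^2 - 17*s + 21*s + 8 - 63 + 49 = -2*r^2 + r*(-3*s - 13) + 2*s^2 + 4*s - 6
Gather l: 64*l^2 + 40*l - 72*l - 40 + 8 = 64*l^2 - 32*l - 32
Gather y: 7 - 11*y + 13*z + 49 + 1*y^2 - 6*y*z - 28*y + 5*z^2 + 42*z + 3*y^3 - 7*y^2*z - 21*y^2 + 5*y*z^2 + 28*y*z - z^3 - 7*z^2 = 3*y^3 + y^2*(-7*z - 20) + y*(5*z^2 + 22*z - 39) - z^3 - 2*z^2 + 55*z + 56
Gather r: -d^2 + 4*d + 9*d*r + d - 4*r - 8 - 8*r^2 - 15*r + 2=-d^2 + 5*d - 8*r^2 + r*(9*d - 19) - 6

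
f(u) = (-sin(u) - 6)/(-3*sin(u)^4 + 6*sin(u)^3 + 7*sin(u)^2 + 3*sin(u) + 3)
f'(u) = (-sin(u) - 6)*(12*sin(u)^3*cos(u) - 18*sin(u)^2*cos(u) - 14*sin(u)*cos(u) - 3*cos(u))/(-3*sin(u)^4 + 6*sin(u)^3 + 7*sin(u)^2 + 3*sin(u) + 3)^2 - cos(u)/(-3*sin(u)^4 + 6*sin(u)^3 + 7*sin(u)^2 + 3*sin(u) + 3) = (-9*sin(u)^4 - 60*sin(u)^3 + 115*sin(u)^2 + 84*sin(u) + 15)*cos(u)/(-3*sin(u)^4 + 6*sin(u)^3 + 7*sin(u)^2 + 3*sin(u) + 3)^2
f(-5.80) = -1.02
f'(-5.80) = 1.58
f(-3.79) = -0.80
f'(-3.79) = -1.08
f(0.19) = -1.61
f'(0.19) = 2.29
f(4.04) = -5.55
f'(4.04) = -31.70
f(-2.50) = -2.65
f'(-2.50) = -3.39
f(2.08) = -0.52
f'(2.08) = -0.37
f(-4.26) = -0.50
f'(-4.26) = -0.31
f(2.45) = -0.75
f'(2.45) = -0.97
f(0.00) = -2.00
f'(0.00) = 1.67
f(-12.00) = -0.90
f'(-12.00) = 1.32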